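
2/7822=1/3911 = 0.00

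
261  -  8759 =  - 8498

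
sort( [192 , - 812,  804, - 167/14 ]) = [ - 812, -167/14, 192, 804]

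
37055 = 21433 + 15622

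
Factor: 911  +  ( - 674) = 237 = 3^1* 79^1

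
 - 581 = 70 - 651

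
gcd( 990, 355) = 5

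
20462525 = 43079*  475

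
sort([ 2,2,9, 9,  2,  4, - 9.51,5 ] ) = [  -  9.51,2,2, 2,4, 5 , 9,9]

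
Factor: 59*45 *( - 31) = - 3^2*5^1*31^1*59^1= - 82305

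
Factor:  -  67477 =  - 67477^1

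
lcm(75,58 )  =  4350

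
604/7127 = 604/7127 = 0.08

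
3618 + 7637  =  11255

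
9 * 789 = 7101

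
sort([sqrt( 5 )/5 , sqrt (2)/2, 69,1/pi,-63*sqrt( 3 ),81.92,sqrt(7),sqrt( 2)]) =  [  -  63*sqrt( 3),1/pi, sqrt( 5) /5,sqrt( 2 )/2, sqrt( 2),  sqrt(7),69,81.92 ] 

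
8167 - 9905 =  - 1738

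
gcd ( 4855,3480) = 5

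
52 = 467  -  415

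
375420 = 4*93855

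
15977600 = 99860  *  160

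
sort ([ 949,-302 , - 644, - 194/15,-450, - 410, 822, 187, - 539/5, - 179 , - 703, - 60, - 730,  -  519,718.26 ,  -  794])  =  [  -  794, -730 ,-703,-644, - 519,  -  450, - 410, -302, - 179,-539/5,-60 ,  -  194/15,187,718.26, 822,949]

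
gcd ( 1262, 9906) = 2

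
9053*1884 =17055852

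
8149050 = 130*62685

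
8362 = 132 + 8230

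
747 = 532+215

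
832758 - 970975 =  -138217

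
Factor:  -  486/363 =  - 162/121  =  -2^1*3^4*11^( - 2)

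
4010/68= 2005/34 = 58.97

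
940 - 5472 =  - 4532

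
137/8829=137/8829=0.02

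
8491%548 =271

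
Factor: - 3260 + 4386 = 1126 = 2^1*563^1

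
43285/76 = 569+41/76  =  569.54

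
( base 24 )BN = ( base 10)287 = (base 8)437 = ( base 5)2122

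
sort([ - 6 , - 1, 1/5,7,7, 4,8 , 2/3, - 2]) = [ - 6, - 2, - 1, 1/5,2/3, 4,7, 7,8] 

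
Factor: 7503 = 3^1*41^1*61^1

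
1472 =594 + 878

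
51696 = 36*1436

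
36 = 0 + 36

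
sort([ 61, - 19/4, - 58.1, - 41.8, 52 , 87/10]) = [ - 58.1, - 41.8 , - 19/4, 87/10,52, 61] 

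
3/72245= 3/72245 = 0.00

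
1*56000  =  56000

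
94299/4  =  23574 + 3/4 = 23574.75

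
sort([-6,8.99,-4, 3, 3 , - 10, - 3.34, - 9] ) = [ - 10 ,-9,-6, - 4, - 3.34,3,  3,  8.99] 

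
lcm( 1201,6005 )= 6005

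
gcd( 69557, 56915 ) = 1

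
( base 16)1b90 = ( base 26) aba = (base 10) 7056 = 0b1101110010000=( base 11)5335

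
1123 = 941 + 182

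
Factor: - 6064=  - 2^4 * 379^1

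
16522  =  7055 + 9467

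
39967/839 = 39967/839=47.64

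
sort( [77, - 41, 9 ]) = [ - 41, 9,77 ] 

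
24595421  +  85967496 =110562917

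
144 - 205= - 61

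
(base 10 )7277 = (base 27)9qe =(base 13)340a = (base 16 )1c6d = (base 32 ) 73D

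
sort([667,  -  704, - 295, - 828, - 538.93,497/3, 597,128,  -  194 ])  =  [-828,  -  704,  -  538.93, - 295, - 194, 128,497/3 , 597,667 ] 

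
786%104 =58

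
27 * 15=405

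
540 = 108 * 5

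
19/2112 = 19/2112  =  0.01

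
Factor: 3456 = 2^7*3^3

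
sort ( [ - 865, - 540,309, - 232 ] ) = [ - 865, - 540, - 232,  309] 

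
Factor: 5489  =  11^1  *  499^1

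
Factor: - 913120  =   - 2^5*5^1*13^1*439^1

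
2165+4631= 6796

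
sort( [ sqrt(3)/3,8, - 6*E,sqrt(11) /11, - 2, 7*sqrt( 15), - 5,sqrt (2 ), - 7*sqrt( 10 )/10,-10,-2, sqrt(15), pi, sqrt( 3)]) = [ - 6*E,-10, - 5, - 7*sqrt( 10)/10, - 2, - 2,sqrt( 11)/11,sqrt( 3)/3, sqrt( 2),sqrt( 3),pi,sqrt( 15),8,7 * sqrt ( 15 )]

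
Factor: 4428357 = 3^1*113^1*13063^1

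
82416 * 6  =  494496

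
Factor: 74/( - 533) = -2^1 * 13^(-1) * 37^1*41^(  -  1 )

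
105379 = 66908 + 38471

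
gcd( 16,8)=8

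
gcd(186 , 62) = 62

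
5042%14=2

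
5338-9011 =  - 3673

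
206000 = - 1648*( - 125 )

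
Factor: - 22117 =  - 17^1*1301^1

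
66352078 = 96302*689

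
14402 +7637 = 22039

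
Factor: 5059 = 5059^1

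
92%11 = 4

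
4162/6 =2081/3 =693.67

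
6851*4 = 27404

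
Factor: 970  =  2^1 * 5^1*97^1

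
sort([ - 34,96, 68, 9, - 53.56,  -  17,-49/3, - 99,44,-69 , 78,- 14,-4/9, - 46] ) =[ - 99 , - 69, - 53.56, - 46, - 34, - 17,  -  49/3 ,-14, - 4/9, 9,44,68,78 , 96 ] 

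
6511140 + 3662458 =10173598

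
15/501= 5/167 = 0.03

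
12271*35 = 429485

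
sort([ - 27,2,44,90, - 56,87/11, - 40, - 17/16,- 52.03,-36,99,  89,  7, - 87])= [ - 87, - 56, - 52.03,-40 ,-36 , - 27, - 17/16,  2,7,87/11, 44,  89, 90 , 99] 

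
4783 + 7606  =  12389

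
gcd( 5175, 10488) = 69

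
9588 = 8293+1295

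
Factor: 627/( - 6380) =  - 57/580 = - 2^( - 2)*3^1*5^(-1)*19^1*29^( - 1)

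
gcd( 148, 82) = 2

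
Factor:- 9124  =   -2^2*2281^1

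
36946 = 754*49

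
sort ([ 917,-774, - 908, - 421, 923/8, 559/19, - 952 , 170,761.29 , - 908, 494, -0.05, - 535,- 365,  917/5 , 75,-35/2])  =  [-952, - 908, - 908 , - 774, - 535, - 421, - 365,  -  35/2, - 0.05, 559/19 , 75, 923/8,  170, 917/5  ,  494,761.29 , 917]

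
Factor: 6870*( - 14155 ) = -2^1*3^1 * 5^2*19^1 * 149^1*229^1 = - 97244850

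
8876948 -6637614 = 2239334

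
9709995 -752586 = 8957409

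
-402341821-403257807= - 805599628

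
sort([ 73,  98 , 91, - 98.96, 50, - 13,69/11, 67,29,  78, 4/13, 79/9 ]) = [ - 98.96, - 13 , 4/13, 69/11,79/9,  29, 50,  67,73, 78  ,  91, 98 ]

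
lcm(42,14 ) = 42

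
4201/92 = 45 + 61/92 = 45.66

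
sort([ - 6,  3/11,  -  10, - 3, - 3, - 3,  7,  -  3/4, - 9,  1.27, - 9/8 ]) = [-10, - 9 , - 6, - 3, - 3, - 3, - 9/8, - 3/4 , 3/11,1.27, 7 ]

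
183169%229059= 183169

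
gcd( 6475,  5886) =1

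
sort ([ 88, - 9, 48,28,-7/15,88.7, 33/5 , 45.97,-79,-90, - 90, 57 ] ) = [ - 90,-90,-79, - 9,-7/15, 33/5, 28 , 45.97, 48,57, 88, 88.7 ]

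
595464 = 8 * 74433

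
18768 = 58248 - 39480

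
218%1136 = 218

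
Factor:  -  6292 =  - 2^2  *  11^2*13^1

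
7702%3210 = 1282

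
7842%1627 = 1334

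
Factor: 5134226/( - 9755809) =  - 2^1*7^( - 1 )*1393687^( - 1 )*2567113^1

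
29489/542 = 54 + 221/542 = 54.41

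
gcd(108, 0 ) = 108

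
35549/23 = 35549/23 = 1545.61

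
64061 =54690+9371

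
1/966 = 1/966=0.00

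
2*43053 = 86106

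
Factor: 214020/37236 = 615/107= 3^1 * 5^1*41^1*107^( - 1)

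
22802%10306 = 2190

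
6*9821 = 58926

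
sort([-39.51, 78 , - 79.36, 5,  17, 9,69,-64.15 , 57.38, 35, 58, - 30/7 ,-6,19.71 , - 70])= [- 79.36 , - 70,-64.15 , - 39.51 , - 6, - 30/7, 5, 9 , 17,19.71 , 35, 57.38,  58, 69,78]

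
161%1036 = 161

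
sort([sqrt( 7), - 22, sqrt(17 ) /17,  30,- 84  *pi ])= [ - 84*pi ,-22, sqrt(17)/17,sqrt(7) , 30]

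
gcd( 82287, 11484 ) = 9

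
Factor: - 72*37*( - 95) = 253080 = 2^3*3^2 *5^1*19^1*37^1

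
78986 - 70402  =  8584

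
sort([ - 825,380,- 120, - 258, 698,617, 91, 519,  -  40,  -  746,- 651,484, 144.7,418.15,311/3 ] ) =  [ - 825,  -  746, - 651,-258, - 120, - 40, 91, 311/3,144.7, 380  ,  418.15,484, 519,617, 698]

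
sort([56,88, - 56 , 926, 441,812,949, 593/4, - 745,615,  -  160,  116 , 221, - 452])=[ - 745, - 452, - 160, - 56,56,88,116,593/4 , 221,441,615,812 , 926  ,  949] 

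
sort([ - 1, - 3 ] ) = [ - 3, - 1 ]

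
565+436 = 1001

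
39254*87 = 3415098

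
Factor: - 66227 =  - 7^1 * 9461^1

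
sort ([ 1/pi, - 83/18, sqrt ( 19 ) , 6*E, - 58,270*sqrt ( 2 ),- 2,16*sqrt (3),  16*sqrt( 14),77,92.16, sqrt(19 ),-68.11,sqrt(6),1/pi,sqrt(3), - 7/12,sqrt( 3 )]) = [  -  68.11, - 58, - 83/18, - 2,  -  7/12,1/pi, 1/pi,sqrt(3 ),sqrt(3),  sqrt(6),sqrt(19) , sqrt( 19 ), 6*E,16*sqrt(3),16*  sqrt(14 ),77,92.16, 270*sqrt(2 )]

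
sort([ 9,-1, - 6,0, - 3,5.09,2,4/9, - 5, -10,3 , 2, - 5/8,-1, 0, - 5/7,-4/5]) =[ - 10, - 6, - 5, - 3, - 1, - 1,-4/5, - 5/7,-5/8,0 , 0,4/9,2,2,3,5.09, 9 ] 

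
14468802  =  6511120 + 7957682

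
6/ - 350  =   - 1+172/175=- 0.02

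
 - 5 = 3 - 8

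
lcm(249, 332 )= 996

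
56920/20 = 2846 =2846.00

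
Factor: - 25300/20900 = -23/19 = -  19^( -1 )*23^1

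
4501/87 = 4501/87 = 51.74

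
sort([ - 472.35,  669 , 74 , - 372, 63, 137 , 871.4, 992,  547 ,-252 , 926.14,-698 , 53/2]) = [ - 698, - 472.35, - 372,- 252,53/2, 63,  74,137,547,  669,871.4, 926.14,992 ] 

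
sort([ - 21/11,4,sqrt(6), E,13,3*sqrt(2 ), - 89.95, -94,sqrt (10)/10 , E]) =[-94, - 89.95,  -  21/11, sqrt( 10)/10,sqrt ( 6),E,  E,4, 3*sqrt ( 2 ),13]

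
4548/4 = 1137 = 1137.00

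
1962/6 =327 = 327.00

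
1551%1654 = 1551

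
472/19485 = 472/19485  =  0.02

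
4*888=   3552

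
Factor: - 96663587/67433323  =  - 29^( -1) * 223^1*929^( - 1)*2503^( - 1) * 433469^1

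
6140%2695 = 750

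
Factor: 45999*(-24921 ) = -3^5*13^1*19^1*71^1* 269^1 = - 1146341079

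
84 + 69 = 153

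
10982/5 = 2196 + 2/5=2196.40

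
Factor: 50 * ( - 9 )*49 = -2^1*3^2 * 5^2*7^2 = -  22050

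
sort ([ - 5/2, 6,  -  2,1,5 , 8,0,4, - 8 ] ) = [ - 8 , -5/2, -2, 0,1,  4,5,6,8 ] 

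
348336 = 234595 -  - 113741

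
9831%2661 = 1848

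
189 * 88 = 16632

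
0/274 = 0 = 0.00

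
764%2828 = 764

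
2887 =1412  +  1475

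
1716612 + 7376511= 9093123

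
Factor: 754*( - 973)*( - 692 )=2^3*7^1 * 13^1*29^1*139^1*173^1=507680264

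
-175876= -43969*4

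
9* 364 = 3276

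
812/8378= 406/4189= 0.10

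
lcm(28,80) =560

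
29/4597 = 29/4597 = 0.01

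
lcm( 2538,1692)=5076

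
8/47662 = 4/23831 = 0.00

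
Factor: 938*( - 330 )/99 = -9380/3=- 2^2*3^( - 1 )*5^1*7^1*67^1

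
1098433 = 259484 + 838949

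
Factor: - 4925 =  - 5^2*197^1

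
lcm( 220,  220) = 220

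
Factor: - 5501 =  - 5501^1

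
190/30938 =95/15469=0.01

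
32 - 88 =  - 56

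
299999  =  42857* 7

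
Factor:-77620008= - 2^3* 3^1  *29^1*229^1*  487^1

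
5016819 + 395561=5412380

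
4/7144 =1/1786=0.00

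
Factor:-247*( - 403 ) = 13^2 *19^1*31^1 =99541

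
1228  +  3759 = 4987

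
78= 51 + 27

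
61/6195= 61/6195 = 0.01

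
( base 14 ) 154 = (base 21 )ci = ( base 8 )416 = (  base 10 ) 270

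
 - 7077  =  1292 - 8369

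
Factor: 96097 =96097^1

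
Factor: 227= 227^1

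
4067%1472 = 1123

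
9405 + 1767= 11172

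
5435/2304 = 2 + 827/2304=2.36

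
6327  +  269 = 6596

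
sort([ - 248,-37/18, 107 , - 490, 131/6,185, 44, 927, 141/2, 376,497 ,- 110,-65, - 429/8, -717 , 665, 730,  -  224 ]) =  [  -  717,  -  490, - 248,-224,-110 , - 65,- 429/8,  -  37/18, 131/6, 44, 141/2, 107, 185, 376, 497,665,730, 927] 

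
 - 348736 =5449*(-64) 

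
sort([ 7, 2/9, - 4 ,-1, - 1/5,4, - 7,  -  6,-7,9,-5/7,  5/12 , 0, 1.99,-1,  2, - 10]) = [ - 10,-7,  -  7, - 6, - 4, - 1, - 1, - 5/7, - 1/5,  0,  2/9,5/12,1.99 , 2, 4, 7,  9]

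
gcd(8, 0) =8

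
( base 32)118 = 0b10000101000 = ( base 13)63B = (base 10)1064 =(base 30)15E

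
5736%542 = 316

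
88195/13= 88195/13 = 6784.23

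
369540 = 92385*4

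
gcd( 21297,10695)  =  93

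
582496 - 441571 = 140925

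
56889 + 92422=149311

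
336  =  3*112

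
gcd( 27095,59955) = 5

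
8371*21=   175791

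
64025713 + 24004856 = 88030569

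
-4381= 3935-8316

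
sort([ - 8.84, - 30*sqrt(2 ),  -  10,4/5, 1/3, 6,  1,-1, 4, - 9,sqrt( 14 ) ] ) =[ - 30*sqrt ( 2),  -  10, - 9, - 8.84, - 1, 1/3,4/5,1,  sqrt( 14 ),4, 6 ]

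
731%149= 135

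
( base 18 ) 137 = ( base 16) 181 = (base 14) 1D7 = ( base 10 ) 385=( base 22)hb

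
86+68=154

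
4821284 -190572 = 4630712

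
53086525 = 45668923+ 7417602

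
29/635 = 29/635= 0.05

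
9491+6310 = 15801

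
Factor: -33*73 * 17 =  - 40953 = -3^1*11^1 *17^1*73^1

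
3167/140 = 3167/140=22.62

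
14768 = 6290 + 8478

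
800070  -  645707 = 154363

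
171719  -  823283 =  - 651564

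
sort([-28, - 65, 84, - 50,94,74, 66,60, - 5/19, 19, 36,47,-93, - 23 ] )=[ - 93, - 65, - 50, - 28, - 23, - 5/19, 19, 36,47,60,  66,74, 84, 94 ] 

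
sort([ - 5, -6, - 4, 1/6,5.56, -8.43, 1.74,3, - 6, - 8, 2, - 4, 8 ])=[ - 8.43,  -  8,  -  6,  -  6, - 5, - 4, - 4,1/6, 1.74, 2,3, 5.56, 8 ] 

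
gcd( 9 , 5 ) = 1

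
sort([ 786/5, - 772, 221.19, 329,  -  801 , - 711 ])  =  [ - 801, - 772, - 711, 786/5, 221.19, 329 ] 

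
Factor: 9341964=2^2*3^2*259499^1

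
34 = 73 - 39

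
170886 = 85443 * 2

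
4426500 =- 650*( - 6810 ) 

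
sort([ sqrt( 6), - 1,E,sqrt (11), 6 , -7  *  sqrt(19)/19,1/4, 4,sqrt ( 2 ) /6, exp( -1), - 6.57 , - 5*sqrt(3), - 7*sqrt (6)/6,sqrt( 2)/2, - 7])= [ - 5 * sqrt( 3 ),  -  7 , -6.57, - 7 * sqrt( 6 ) /6, - 7 * sqrt( 19) /19,  -  1, sqrt ( 2 )/6, 1/4,exp( - 1 ),sqrt(2 ) /2,sqrt( 6), E , sqrt(11) , 4,6]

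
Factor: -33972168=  - 2^3 *3^1 * 1415507^1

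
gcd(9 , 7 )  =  1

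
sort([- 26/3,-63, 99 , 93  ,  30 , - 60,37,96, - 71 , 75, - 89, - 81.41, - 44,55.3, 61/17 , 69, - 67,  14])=[  -  89, -81.41,-71, - 67,-63,-60, - 44, - 26/3,  61/17,14,30 , 37,55.3, 69 , 75, 93, 96, 99]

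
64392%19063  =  7203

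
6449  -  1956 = 4493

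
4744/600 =7 + 68/75 = 7.91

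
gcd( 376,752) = 376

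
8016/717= 11 + 43/239 = 11.18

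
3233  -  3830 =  - 597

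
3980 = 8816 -4836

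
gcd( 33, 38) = 1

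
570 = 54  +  516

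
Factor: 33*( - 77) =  - 2541 = - 3^1*7^1*11^2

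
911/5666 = 911/5666  =  0.16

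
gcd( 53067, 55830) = 3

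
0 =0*20077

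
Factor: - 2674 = - 2^1 * 7^1*191^1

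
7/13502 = 7/13502 = 0.00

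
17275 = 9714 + 7561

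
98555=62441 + 36114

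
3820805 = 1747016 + 2073789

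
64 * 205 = 13120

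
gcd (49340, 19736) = 9868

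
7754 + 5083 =12837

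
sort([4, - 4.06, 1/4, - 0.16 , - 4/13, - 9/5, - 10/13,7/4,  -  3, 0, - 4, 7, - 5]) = [- 5, - 4.06,-4,-3, - 9/5 , - 10/13, - 4/13, - 0.16,0, 1/4, 7/4, 4,  7 ] 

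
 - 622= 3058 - 3680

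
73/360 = 73/360 = 0.20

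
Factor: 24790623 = 3^1*11^1*13^1*57787^1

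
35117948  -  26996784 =8121164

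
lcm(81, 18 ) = 162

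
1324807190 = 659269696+665537494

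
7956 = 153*52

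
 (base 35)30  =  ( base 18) 5F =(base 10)105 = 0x69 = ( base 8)151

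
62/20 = 3 + 1/10= 3.10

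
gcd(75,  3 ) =3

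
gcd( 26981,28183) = 1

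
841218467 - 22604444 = 818614023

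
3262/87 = 37+43/87 = 37.49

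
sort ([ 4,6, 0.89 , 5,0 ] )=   [ 0,0.89,4, 5, 6] 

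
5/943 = 5/943 = 0.01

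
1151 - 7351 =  - 6200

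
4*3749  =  14996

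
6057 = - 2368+8425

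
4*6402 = 25608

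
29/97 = 29/97 = 0.30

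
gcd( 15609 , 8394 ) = 3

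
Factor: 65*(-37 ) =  - 2405 = -5^1* 13^1* 37^1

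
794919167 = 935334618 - 140415451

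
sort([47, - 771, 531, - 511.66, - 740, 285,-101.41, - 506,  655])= [ - 771,-740, - 511.66, - 506,-101.41, 47, 285, 531, 655] 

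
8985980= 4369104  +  4616876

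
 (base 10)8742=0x2226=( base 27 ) bql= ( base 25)doh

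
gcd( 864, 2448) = 144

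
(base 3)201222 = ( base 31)HC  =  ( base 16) 21B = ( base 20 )16J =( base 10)539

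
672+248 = 920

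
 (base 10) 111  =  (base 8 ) 157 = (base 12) 93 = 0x6f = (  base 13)87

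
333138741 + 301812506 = 634951247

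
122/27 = 122/27= 4.52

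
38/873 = 38/873 = 0.04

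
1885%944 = 941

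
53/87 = 53/87  =  0.61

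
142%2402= 142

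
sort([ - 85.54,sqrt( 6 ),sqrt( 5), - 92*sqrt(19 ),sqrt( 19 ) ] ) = [ - 92*sqrt(19),-85.54, sqrt( 5), sqrt (6 ), sqrt(19 ) ]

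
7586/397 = 19 + 43/397 = 19.11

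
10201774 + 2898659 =13100433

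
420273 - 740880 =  - 320607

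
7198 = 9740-2542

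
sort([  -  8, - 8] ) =[ - 8, - 8]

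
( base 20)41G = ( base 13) 98B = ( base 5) 23021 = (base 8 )3144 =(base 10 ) 1636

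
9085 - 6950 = 2135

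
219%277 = 219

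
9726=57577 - 47851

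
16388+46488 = 62876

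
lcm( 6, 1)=6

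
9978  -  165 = 9813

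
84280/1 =84280=84280.00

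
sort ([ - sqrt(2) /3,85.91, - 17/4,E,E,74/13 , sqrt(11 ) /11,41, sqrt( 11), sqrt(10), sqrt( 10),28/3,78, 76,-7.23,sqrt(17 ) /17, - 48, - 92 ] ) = [  -  92, - 48,-7.23,  -  17/4,  -  sqrt( 2 )/3,sqrt(17 )/17,sqrt( 11)/11, E , E, sqrt( 10),sqrt( 10 ) , sqrt( 11 ),74/13,28/3,41,76, 78,85.91 ] 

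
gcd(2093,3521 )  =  7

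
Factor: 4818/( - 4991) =  -  2^1*3^1*7^( - 1)*11^1*23^( - 1 )*31^(-1)  *73^1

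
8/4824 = 1/603=0.00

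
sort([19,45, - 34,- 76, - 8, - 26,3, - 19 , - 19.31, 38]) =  [ - 76 , - 34,  -  26 , - 19.31 ,-19,  -  8,3 , 19 , 38, 45] 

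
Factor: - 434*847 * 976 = -358775648=- 2^5*7^2*11^2*31^1 * 61^1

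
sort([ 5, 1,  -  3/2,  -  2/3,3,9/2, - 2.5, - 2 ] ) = [ - 2.5 ,  -  2,-3/2, - 2/3, 1,3, 9/2,5]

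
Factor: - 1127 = -7^2*23^1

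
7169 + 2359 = 9528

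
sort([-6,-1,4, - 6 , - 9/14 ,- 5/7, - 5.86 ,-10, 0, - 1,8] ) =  [-10, - 6,-6, - 5.86,-1 , - 1,  -  5/7,-9/14, 0 , 4,8]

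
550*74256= 40840800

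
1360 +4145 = 5505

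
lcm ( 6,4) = 12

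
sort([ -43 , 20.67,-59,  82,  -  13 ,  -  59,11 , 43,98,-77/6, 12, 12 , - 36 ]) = [-59, -59,-43 , - 36 ,-13, - 77/6, 11,12, 12, 20.67, 43,82 , 98] 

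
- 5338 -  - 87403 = 82065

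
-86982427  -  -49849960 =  - 37132467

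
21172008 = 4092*5174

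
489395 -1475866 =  - 986471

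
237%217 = 20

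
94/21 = 4 + 10/21 = 4.48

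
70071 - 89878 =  - 19807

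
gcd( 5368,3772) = 4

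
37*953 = 35261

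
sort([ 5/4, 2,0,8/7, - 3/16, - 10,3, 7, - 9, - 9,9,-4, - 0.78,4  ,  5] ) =[- 10, - 9, - 9, - 4, - 0.78,-3/16,0,8/7,5/4,  2, 3,4,5,7, 9]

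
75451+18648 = 94099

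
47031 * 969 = 45573039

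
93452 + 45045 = 138497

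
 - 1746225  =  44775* ( - 39)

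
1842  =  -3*(  -  614)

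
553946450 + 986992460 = 1540938910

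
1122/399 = 374/133 = 2.81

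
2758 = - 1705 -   -  4463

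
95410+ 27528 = 122938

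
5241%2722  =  2519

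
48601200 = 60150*808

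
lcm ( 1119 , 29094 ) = 29094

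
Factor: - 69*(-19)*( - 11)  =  -3^1*11^1*19^1 * 23^1 = - 14421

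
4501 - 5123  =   - 622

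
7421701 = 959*7739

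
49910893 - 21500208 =28410685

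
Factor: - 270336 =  - 2^13*3^1*11^1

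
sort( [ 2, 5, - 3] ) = [ - 3,2 , 5]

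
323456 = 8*40432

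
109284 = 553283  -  443999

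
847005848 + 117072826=964078674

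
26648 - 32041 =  - 5393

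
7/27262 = 7/27262= 0.00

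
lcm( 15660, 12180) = 109620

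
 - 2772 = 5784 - 8556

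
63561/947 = 67 + 112/947= 67.12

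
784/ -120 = -7+7/15 = - 6.53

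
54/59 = 54/59 = 0.92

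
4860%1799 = 1262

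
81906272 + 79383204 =161289476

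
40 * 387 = 15480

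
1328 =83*16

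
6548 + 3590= 10138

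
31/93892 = 31/93892 = 0.00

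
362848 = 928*391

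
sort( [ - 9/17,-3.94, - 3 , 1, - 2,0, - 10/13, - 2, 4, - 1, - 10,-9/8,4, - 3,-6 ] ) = [ -10,-6 ,  -  3.94, - 3 , - 3 ,-2,-2,- 9/8,-1, -10/13, - 9/17 , 0 , 1, 4,4]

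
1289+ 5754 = 7043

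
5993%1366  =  529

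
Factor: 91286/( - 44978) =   -  45643/22489= - 13^1*43^ ( - 1)*523^ ( - 1)*3511^1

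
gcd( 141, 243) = 3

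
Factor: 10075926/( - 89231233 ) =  - 1439418/12747319 = - 2^1*3^1*13^( - 1)*127^1 *599^( - 1)*1637^( - 1)*1889^1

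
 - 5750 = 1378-7128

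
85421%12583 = 9923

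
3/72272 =3/72272 = 0.00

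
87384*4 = 349536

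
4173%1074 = 951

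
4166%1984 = 198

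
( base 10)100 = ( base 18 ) 5a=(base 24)44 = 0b1100100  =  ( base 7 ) 202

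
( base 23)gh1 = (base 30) 9P6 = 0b10001010011000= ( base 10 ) 8856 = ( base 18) 1960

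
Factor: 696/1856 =2^( - 3 )*3^1 = 3/8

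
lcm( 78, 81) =2106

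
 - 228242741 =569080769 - 797323510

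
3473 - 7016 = -3543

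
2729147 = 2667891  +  61256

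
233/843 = 233/843 = 0.28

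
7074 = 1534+5540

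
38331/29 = 38331/29 = 1321.76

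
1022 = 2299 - 1277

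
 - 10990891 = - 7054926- 3935965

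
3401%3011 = 390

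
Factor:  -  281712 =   -  2^4 *3^1*5869^1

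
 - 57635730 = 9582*( - 6015 )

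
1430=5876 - 4446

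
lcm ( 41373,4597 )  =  41373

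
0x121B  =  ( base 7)16341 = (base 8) 11033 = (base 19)cfi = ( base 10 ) 4635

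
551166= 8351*66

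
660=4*165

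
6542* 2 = 13084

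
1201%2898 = 1201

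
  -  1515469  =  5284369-6799838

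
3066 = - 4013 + 7079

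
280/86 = 140/43=   3.26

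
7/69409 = 7/69409 = 0.00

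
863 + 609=1472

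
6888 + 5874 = 12762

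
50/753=50/753=0.07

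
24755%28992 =24755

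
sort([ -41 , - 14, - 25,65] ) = [ - 41 , - 25 ,-14, 65]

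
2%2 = 0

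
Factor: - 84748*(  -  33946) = 2876855608 = 2^3* 11^1*1543^1*21187^1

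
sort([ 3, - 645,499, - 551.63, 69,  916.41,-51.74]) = [ - 645, - 551.63,- 51.74,3,69 , 499,916.41] 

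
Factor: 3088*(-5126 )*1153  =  -18250938464 = -2^5 * 11^1 * 193^1*233^1*1153^1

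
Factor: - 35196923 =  - 23^1*29^1*52769^1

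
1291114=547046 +744068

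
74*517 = 38258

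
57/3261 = 19/1087 = 0.02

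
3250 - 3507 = -257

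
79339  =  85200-5861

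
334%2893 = 334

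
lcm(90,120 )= 360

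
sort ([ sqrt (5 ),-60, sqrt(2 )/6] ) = [-60, sqrt(2 ) /6, sqrt( 5)]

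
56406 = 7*8058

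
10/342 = 5/171 = 0.03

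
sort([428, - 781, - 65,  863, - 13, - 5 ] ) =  [ - 781, - 65,  -  13 , - 5,  428, 863]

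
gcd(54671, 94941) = 1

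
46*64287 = 2957202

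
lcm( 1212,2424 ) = 2424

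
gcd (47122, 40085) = 1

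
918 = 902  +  16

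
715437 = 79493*9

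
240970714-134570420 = 106400294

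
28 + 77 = 105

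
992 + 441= 1433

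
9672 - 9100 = 572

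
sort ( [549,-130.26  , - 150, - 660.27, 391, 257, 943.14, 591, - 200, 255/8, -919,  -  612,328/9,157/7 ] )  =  [ - 919, - 660.27, - 612, - 200, - 150,-130.26,157/7,255/8, 328/9,257,391,549,  591, 943.14]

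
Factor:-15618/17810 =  - 3^1*5^ (-1 )*13^( - 1)*19^1= -57/65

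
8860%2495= 1375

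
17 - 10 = 7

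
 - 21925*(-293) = 6424025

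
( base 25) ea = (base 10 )360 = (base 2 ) 101101000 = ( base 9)440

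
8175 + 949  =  9124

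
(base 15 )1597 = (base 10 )4642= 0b1001000100010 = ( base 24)81a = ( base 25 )7ah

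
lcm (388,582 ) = 1164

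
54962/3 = 18320 + 2/3 = 18320.67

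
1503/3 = 501 = 501.00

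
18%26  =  18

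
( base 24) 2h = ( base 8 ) 101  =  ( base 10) 65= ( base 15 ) 45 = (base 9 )72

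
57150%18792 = 774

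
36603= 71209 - 34606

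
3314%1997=1317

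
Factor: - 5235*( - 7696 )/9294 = 2^3*5^1*13^1*37^1*349^1*1549^ ( - 1 )   =  6714760/1549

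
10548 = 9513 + 1035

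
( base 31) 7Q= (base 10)243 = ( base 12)183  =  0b11110011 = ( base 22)b1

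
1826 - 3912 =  - 2086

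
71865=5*14373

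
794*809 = 642346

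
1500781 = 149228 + 1351553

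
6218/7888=3109/3944 = 0.79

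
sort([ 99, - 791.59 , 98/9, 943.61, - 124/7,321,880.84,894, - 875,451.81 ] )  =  [ - 875,-791.59,-124/7, 98/9,  99 , 321,451.81,880.84,894,943.61]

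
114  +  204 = 318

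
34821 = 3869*9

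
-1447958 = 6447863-7895821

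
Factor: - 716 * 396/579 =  - 2^4*3^1*11^1 * 179^1*193^( -1)=- 94512/193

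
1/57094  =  1/57094= 0.00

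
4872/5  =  974  +  2/5 =974.40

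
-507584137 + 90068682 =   -  417515455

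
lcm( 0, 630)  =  0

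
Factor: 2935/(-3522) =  - 5/6 = - 2^( - 1) * 3^( - 1) * 5^1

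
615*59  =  36285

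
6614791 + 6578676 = 13193467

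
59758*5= 298790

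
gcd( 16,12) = 4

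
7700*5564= 42842800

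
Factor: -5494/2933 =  - 2^1*7^( - 1 )*41^1*67^1*419^(  -  1 ) 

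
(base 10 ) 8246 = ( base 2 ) 10000000110110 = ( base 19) 13G0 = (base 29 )9NA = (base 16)2036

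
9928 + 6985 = 16913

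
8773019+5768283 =14541302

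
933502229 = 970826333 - 37324104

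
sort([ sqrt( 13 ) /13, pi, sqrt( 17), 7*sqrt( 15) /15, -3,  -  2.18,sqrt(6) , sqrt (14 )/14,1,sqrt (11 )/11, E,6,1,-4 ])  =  [ - 4, - 3, - 2.18,sqrt(14)/14, sqrt( 13)/13, sqrt ( 11)/11, 1,1,7*sqrt(15)/15,sqrt( 6), E,pi,  sqrt (17),6 ] 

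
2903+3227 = 6130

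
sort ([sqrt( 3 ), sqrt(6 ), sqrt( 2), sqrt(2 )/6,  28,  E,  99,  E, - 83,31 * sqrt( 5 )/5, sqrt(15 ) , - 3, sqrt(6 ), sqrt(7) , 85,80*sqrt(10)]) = [-83,-3, sqrt( 2) /6, sqrt (2),sqrt ( 3 ), sqrt( 6 ), sqrt( 6 ), sqrt( 7),E,  E, sqrt(15), 31*sqrt(5)/5, 28,85, 99, 80*sqrt(10)]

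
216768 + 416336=633104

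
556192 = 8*69524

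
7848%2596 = 60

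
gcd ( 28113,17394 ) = 3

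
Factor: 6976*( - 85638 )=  - 597410688 = - 2^7*3^1 * 7^1*109^1*2039^1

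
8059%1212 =787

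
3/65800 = 3/65800 = 0.00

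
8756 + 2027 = 10783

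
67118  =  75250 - 8132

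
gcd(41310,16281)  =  243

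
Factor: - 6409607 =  - 6409607^1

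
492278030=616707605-124429575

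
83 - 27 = 56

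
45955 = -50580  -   - 96535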